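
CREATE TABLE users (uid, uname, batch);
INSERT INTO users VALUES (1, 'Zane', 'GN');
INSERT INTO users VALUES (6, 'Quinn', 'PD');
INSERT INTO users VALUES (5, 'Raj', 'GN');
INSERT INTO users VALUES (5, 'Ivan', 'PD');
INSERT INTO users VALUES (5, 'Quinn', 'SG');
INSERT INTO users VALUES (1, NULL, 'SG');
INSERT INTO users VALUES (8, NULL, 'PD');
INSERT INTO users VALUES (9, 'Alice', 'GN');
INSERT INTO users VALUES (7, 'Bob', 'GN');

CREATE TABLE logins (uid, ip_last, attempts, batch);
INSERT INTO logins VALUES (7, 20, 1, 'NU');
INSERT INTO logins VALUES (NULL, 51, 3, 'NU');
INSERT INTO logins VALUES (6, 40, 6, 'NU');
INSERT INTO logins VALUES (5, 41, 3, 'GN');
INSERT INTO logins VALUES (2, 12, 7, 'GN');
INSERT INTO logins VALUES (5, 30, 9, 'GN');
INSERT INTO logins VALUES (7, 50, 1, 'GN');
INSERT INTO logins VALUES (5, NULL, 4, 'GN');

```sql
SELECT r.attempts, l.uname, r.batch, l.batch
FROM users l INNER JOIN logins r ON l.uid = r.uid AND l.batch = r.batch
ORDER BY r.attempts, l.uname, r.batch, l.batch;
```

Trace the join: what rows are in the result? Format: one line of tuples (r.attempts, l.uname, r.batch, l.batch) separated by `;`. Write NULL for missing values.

(1, Bob, GN, GN); (3, Raj, GN, GN); (4, Raj, GN, GN); (9, Raj, GN, GN)

INNER JOIN keeps only pairs where the ON condition holds.
Matching on l.uid = r.uid AND l.batch = r.batch. A NULL in a compared column never satisfies the condition.
- uid=1, batch=GN: no matching r row, dropped.
- uid=6, batch=PD: no matching r row, dropped.
- uid=5, batch=GN: 3 matching r row(s), so 3 row(s) emitted.
- uid=5, batch=PD: no matching r row, dropped.
- uid=5, batch=SG: no matching r row, dropped.
- uid=1, batch=SG: no matching r row, dropped.
- uid=8, batch=PD: no matching r row, dropped.
- uid=9, batch=GN: no matching r row, dropped.
- uid=7, batch=GN: 1 matching r row(s), so 1 row(s) emitted.
After projecting and ordering:
r.attempts | l.uname | r.batch | l.batch
1 | Bob | GN | GN
3 | Raj | GN | GN
4 | Raj | GN | GN
9 | Raj | GN | GN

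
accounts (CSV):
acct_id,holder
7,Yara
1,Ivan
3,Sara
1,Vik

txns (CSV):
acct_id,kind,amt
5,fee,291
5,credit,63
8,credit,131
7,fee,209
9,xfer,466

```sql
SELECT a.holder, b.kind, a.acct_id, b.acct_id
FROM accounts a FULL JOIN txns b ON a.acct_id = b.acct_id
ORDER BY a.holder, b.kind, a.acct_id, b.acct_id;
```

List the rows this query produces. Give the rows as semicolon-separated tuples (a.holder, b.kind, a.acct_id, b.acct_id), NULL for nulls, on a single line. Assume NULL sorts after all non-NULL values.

(Ivan, NULL, 1, NULL); (Sara, NULL, 3, NULL); (Vik, NULL, 1, NULL); (Yara, fee, 7, 7); (NULL, credit, NULL, 5); (NULL, credit, NULL, 8); (NULL, fee, NULL, 5); (NULL, xfer, NULL, 9)

FULL OUTER JOIN keeps every row from both sides; unmatched rows get NULL for the other side's columns.
Matching on a.acct_id = b.acct_id.
- a row (acct_id=7): matches 1 b row(s) → 1 output row(s).
- a row (acct_id=1): no match → kept, b columns NULL.
- a row (acct_id=3): no match → kept, b columns NULL.
- a row (acct_id=1): no match → kept, b columns NULL.
- 4 row(s) from b found no a partner → padded with NULL.
After projecting and ordering:
a.holder | b.kind | a.acct_id | b.acct_id
Ivan | NULL | 1 | NULL
Sara | NULL | 3 | NULL
Vik | NULL | 1 | NULL
Yara | fee | 7 | 7
NULL | credit | NULL | 5
NULL | credit | NULL | 8
NULL | fee | NULL | 5
NULL | xfer | NULL | 9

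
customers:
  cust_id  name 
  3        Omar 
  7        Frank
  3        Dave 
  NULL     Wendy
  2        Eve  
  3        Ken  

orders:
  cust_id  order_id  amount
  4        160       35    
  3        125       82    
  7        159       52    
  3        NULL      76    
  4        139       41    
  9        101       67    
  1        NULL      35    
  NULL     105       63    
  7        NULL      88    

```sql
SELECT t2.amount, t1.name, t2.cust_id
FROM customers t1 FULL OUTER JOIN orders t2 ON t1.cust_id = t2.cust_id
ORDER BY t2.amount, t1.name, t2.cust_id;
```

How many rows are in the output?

FULL OUTER JOIN keeps every row from both sides; unmatched rows get NULL for the other side's columns.
Matching on t1.cust_id = t2.cust_id. A NULL in a compared column never satisfies the condition.
- t1[0] cust_id=3 → 2 match(es) in t2 → 2 row(s).
- t1[1] cust_id=7 → 2 match(es) in t2 → 2 row(s).
- t1[2] cust_id=3 → 2 match(es) in t2 → 2 row(s).
- t1[3] cust_id=NULL → no match; kept with NULLs on the t2 side.
- t1[4] cust_id=2 → no match; kept with NULLs on the t2 side.
- t1[5] cust_id=3 → 2 match(es) in t2 → 2 row(s).
- 5 t2 row(s) had no t1 match → kept, t1 columns NULL.
Total: 8 matched + 7 padded = 15 rows.

15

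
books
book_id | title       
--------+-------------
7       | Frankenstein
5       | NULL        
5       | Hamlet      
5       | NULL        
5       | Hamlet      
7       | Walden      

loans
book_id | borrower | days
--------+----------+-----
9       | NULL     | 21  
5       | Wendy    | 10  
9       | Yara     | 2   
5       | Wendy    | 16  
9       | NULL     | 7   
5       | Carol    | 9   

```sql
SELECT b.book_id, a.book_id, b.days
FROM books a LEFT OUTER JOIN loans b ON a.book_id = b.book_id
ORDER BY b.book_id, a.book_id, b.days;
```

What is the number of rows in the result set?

14

LEFT JOIN keeps every row from `books`; unmatched rows get NULL for `loans`'s columns.
Matching on a.book_id = b.book_id.
- a (book_id=7) has no partner → padded with NULL.
- a (book_id=5) pairs with 3 row(s) of b.
- a (book_id=5) pairs with 3 row(s) of b.
- a (book_id=5) pairs with 3 row(s) of b.
- a (book_id=5) pairs with 3 row(s) of b.
- a (book_id=7) has no partner → padded with NULL.
Total: 12 matched + 2 padded = 14 rows.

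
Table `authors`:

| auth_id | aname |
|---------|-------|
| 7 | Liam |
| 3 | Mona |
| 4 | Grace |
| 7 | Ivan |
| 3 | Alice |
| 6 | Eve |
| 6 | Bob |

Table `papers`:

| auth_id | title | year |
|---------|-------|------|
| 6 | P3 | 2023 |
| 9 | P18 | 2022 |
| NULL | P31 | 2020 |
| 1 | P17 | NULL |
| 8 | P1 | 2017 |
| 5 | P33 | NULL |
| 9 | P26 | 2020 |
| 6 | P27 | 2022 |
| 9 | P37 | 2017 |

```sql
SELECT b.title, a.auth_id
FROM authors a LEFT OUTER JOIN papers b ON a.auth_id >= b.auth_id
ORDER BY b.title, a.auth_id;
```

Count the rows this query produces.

LEFT JOIN keeps every row from `authors`; unmatched rows get NULL for `papers`'s columns.
Matching on a.auth_id >= b.auth_id. A NULL in a compared column never satisfies the condition.
- a[0] auth_id=7 → 4 match(es) in b → 4 row(s).
- a[1] auth_id=3 → 1 match(es) in b → 1 row(s).
- a[2] auth_id=4 → 1 match(es) in b → 1 row(s).
- a[3] auth_id=7 → 4 match(es) in b → 4 row(s).
- a[4] auth_id=3 → 1 match(es) in b → 1 row(s).
- a[5] auth_id=6 → 4 match(es) in b → 4 row(s).
- a[6] auth_id=6 → 4 match(es) in b → 4 row(s).
Total: 19 rows.

19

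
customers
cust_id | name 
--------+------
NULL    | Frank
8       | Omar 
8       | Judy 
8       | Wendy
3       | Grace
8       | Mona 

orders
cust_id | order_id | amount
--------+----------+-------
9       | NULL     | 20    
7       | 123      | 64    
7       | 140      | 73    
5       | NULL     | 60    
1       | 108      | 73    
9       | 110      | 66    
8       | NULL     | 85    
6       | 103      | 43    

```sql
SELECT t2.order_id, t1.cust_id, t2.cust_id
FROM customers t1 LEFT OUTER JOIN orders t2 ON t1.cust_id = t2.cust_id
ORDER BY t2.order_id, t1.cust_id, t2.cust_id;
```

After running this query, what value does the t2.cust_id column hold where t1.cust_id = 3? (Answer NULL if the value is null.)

NULL

LEFT JOIN keeps every row from `customers`; unmatched rows get NULL for `orders`'s columns.
Matching on t1.cust_id = t2.cust_id. A NULL in a compared column never satisfies the condition.
- cust_id=NULL: no t2 row matches, row kept with t2 columns NULL.
- cust_id=8: 1 matching t2 row(s), so 1 row(s) emitted.
- cust_id=8: 1 matching t2 row(s), so 1 row(s) emitted.
- cust_id=8: 1 matching t2 row(s), so 1 row(s) emitted.
- cust_id=3: no t2 row matches, row kept with t2 columns NULL.
- cust_id=8: 1 matching t2 row(s), so 1 row(s) emitted.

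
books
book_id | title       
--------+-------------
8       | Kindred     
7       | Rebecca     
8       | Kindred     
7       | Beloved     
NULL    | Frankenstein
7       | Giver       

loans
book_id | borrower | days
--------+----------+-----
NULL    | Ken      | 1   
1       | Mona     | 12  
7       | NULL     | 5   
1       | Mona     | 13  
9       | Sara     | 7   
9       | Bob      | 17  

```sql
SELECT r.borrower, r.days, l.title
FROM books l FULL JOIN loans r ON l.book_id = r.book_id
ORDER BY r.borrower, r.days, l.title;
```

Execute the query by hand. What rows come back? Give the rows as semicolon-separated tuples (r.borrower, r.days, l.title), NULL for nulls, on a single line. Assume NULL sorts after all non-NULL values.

(Bob, 17, NULL); (Ken, 1, NULL); (Mona, 12, NULL); (Mona, 13, NULL); (Sara, 7, NULL); (NULL, 5, Beloved); (NULL, 5, Giver); (NULL, 5, Rebecca); (NULL, NULL, Frankenstein); (NULL, NULL, Kindred); (NULL, NULL, Kindred)

FULL OUTER JOIN keeps every row from both sides; unmatched rows get NULL for the other side's columns.
Matching on l.book_id = r.book_id. A NULL in a compared column never satisfies the condition.
- l (book_id=8) has no partner → padded with NULL.
- l (book_id=7) pairs with 1 row(s) of r.
- l (book_id=8) has no partner → padded with NULL.
- l (book_id=7) pairs with 1 row(s) of r.
- l (book_id=NULL) has no partner → padded with NULL.
- l (book_id=7) pairs with 1 row(s) of r.
- 5 row(s) from r found no l partner → padded with NULL.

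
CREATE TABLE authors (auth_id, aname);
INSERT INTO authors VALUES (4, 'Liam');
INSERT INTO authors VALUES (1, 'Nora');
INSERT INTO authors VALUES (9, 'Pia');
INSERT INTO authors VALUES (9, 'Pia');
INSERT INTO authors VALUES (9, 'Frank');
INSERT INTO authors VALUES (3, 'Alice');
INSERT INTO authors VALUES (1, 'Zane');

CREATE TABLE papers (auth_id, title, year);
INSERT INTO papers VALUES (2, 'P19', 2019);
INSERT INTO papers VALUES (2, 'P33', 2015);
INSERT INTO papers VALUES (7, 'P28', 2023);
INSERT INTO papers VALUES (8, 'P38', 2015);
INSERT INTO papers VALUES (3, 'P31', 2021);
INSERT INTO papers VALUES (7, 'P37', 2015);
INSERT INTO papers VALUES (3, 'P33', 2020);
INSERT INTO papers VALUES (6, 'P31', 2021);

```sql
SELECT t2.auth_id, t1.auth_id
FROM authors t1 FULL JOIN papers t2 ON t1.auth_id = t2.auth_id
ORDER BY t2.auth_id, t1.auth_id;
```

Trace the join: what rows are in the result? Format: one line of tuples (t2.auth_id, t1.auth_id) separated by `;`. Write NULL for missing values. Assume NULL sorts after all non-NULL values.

(2, NULL); (2, NULL); (3, 3); (3, 3); (6, NULL); (7, NULL); (7, NULL); (8, NULL); (NULL, 1); (NULL, 1); (NULL, 4); (NULL, 9); (NULL, 9); (NULL, 9)

FULL OUTER JOIN keeps every row from both sides; unmatched rows get NULL for the other side's columns.
Matching on t1.auth_id = t2.auth_id.
- auth_id=4: no t2 row matches, row kept with t2 columns NULL.
- auth_id=1: no t2 row matches, row kept with t2 columns NULL.
- auth_id=9: no t2 row matches, row kept with t2 columns NULL.
- auth_id=9: no t2 row matches, row kept with t2 columns NULL.
- auth_id=9: no t2 row matches, row kept with t2 columns NULL.
- auth_id=3: 2 matching t2 row(s), so 2 row(s) emitted.
- auth_id=1: no t2 row matches, row kept with t2 columns NULL.
- 6 t2 row(s) had no t1 match → kept, t1 columns NULL.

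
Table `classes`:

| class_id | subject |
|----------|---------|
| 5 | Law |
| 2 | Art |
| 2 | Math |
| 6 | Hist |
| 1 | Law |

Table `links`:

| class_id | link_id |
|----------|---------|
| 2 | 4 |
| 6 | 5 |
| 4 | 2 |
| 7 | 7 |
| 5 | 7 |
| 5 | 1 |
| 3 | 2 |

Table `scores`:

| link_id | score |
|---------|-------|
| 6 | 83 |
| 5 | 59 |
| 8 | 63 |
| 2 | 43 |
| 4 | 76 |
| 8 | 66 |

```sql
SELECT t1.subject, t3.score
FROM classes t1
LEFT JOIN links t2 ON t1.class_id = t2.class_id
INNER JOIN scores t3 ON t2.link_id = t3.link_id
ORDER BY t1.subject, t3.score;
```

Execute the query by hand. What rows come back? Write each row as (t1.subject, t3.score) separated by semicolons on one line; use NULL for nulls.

Evaluate left to right. First `classes t1 LEFT JOIN links t2` on class_id: 6 row(s).
Then INNER JOIN `scores t3` on link_id: keep only rows whose t2.link_id appears in t3.

(Art, 76); (Hist, 59); (Math, 76)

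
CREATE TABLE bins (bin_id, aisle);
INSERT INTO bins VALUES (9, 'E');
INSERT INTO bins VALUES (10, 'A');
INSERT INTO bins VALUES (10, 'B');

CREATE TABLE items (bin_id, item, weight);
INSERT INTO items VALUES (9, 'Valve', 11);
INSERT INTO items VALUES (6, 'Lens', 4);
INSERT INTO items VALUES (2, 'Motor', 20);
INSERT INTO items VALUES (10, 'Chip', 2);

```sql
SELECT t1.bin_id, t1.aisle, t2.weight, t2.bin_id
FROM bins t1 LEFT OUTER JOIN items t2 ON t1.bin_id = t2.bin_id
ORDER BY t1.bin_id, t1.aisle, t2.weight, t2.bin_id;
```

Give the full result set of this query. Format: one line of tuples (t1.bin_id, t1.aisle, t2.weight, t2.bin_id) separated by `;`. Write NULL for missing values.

(9, E, 11, 9); (10, A, 2, 10); (10, B, 2, 10)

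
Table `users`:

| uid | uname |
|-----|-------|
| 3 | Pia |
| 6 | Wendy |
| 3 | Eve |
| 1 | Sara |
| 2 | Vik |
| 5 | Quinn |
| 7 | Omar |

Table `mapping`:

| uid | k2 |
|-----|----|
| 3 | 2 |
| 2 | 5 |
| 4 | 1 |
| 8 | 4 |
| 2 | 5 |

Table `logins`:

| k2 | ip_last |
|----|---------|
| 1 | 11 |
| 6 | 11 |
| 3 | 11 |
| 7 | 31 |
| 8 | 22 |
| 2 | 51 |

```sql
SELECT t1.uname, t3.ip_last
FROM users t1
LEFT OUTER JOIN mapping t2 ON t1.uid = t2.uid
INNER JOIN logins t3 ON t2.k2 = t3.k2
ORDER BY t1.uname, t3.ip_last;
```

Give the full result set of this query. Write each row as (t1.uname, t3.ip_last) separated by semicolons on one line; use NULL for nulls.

Evaluate left to right. First `users t1 LEFT JOIN mapping t2` on uid: 8 row(s).
Then INNER JOIN `logins t3` on k2: keep only rows whose t2.k2 appears in t3.

(Eve, 51); (Pia, 51)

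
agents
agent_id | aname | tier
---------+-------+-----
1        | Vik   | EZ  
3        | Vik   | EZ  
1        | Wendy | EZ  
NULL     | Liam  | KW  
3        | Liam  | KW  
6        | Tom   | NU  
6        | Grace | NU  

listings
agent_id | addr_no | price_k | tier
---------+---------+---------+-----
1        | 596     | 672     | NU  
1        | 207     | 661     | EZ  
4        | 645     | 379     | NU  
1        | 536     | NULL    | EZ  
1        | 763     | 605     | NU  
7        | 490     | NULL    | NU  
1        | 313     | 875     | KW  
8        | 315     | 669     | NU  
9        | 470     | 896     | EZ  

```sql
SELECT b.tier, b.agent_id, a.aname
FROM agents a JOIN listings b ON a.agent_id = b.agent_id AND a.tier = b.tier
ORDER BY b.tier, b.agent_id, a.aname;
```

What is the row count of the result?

4

INNER JOIN keeps only pairs where the ON condition holds.
Matching on a.agent_id = b.agent_id AND a.tier = b.tier. A NULL in a compared column never satisfies the condition.
- a[0] agent_id=1, tier=EZ → 2 match(es) in b → 2 row(s).
- a[1] agent_id=3, tier=EZ → no match; dropped.
- a[2] agent_id=1, tier=EZ → 2 match(es) in b → 2 row(s).
- a[3] agent_id=NULL, tier=KW → no match; dropped.
- a[4] agent_id=3, tier=KW → no match; dropped.
- a[5] agent_id=6, tier=NU → no match; dropped.
- a[6] agent_id=6, tier=NU → no match; dropped.
Total: 4 rows.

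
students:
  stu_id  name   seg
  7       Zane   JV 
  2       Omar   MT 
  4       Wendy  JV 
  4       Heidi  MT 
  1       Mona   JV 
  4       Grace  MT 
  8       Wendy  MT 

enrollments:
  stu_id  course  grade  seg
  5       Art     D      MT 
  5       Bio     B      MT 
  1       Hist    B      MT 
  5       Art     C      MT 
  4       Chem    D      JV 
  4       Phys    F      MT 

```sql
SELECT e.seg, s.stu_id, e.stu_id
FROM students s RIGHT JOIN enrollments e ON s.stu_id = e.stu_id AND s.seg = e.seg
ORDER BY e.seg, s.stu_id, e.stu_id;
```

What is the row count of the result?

7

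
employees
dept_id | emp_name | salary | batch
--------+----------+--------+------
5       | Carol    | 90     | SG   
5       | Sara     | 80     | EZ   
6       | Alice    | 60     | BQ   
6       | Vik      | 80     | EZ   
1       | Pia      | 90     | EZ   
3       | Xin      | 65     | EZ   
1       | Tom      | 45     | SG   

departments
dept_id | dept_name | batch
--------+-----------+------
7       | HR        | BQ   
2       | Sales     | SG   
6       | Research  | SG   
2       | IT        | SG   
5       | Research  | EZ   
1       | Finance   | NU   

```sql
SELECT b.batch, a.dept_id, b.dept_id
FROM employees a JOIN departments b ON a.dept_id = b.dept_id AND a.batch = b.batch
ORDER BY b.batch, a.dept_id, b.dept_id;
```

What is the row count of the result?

1

INNER JOIN keeps only pairs where the ON condition holds.
Matching on a.dept_id = b.dept_id AND a.batch = b.batch.
Matched pairs: 1.
Total: 1 rows.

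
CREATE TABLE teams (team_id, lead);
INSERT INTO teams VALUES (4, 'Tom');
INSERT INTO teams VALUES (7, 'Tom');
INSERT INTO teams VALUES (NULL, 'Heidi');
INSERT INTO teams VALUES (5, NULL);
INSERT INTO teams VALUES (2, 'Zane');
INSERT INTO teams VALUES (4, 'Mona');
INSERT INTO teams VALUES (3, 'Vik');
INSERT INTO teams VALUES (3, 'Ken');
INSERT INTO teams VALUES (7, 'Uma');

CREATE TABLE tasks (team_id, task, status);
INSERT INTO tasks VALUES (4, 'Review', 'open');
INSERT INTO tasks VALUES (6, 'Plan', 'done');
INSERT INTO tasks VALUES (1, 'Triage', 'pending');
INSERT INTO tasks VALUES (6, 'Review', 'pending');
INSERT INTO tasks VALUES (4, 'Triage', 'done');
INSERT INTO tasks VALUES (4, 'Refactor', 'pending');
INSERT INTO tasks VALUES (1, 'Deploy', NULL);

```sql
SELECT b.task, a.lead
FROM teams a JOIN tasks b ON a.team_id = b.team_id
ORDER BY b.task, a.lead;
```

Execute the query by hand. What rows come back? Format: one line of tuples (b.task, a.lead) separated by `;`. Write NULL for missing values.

(Refactor, Mona); (Refactor, Tom); (Review, Mona); (Review, Tom); (Triage, Mona); (Triage, Tom)

INNER JOIN keeps only pairs where the ON condition holds.
Matching on a.team_id = b.team_id. A NULL in a compared column never satisfies the condition.
- a (team_id=4) pairs with 3 row(s) of b.
- a (team_id=7) has no partner → excluded.
- a (team_id=NULL) has no partner → excluded.
- a (team_id=5) has no partner → excluded.
- a (team_id=2) has no partner → excluded.
- a (team_id=4) pairs with 3 row(s) of b.
- a (team_id=3) has no partner → excluded.
- a (team_id=3) has no partner → excluded.
- a (team_id=7) has no partner → excluded.
After projecting and ordering:
b.task | a.lead
Refactor | Mona
Refactor | Tom
Review | Mona
Review | Tom
Triage | Mona
Triage | Tom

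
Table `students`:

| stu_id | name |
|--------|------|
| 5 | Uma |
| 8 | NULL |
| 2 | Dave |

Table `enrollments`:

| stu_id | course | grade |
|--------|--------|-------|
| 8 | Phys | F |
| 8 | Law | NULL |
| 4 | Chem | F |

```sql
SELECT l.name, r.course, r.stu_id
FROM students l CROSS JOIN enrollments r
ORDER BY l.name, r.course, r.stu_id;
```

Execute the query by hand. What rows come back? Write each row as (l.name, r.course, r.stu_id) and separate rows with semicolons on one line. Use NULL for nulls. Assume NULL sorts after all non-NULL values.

CROSS JOIN pairs every row of `students` with every row of `enrollments`: 3 × 3 = 9 rows.
After projecting and ordering:
l.name | r.course | r.stu_id
Dave | Chem | 4
Dave | Law | 8
Dave | Phys | 8
Uma | Chem | 4
Uma | Law | 8
Uma | Phys | 8
NULL | Chem | 4
NULL | Law | 8
NULL | Phys | 8

(Dave, Chem, 4); (Dave, Law, 8); (Dave, Phys, 8); (Uma, Chem, 4); (Uma, Law, 8); (Uma, Phys, 8); (NULL, Chem, 4); (NULL, Law, 8); (NULL, Phys, 8)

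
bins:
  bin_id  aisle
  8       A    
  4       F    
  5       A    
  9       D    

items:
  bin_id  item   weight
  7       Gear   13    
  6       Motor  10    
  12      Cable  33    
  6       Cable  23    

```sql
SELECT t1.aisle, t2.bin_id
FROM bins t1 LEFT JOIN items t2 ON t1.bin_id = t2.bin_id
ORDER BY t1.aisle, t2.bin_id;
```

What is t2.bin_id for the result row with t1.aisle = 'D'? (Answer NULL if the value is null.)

LEFT JOIN keeps every row from `bins`; unmatched rows get NULL for `items`'s columns.
Matching on t1.bin_id = t2.bin_id.
- t1 row (bin_id=8): no match → kept, t2 columns NULL.
- t1 row (bin_id=4): no match → kept, t2 columns NULL.
- t1 row (bin_id=5): no match → kept, t2 columns NULL.
- t1 row (bin_id=9): no match → kept, t2 columns NULL.

NULL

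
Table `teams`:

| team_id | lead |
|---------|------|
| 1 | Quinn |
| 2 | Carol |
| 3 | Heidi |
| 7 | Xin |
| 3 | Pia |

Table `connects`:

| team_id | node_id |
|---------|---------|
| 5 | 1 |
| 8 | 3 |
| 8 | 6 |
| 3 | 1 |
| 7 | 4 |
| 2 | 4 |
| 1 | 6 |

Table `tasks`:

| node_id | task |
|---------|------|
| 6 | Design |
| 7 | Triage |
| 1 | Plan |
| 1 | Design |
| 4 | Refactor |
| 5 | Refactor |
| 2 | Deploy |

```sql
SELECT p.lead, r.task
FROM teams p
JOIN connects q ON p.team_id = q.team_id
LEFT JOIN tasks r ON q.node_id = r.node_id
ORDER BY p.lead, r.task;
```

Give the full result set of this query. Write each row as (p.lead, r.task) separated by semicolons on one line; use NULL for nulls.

Step 1 — p INNER JOIN q on team_id → 5 row(s).
Then LEFT JOIN `tasks r` on node_id: each of those 5 rows is kept; rows whose q.node_id has no match in r get NULL for r's columns.

(Carol, Refactor); (Heidi, Design); (Heidi, Plan); (Pia, Design); (Pia, Plan); (Quinn, Design); (Xin, Refactor)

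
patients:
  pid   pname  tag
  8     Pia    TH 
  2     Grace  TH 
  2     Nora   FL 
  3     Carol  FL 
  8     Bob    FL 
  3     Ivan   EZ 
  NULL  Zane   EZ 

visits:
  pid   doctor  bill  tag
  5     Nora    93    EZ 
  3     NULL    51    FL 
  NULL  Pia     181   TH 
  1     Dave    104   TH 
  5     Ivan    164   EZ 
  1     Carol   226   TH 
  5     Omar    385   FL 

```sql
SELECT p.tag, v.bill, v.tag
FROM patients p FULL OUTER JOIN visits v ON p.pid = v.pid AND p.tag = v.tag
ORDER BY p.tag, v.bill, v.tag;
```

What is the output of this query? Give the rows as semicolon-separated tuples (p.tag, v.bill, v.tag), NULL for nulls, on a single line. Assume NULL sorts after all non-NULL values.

(EZ, NULL, NULL); (EZ, NULL, NULL); (FL, 51, FL); (FL, NULL, NULL); (FL, NULL, NULL); (TH, NULL, NULL); (TH, NULL, NULL); (NULL, 93, EZ); (NULL, 104, TH); (NULL, 164, EZ); (NULL, 181, TH); (NULL, 226, TH); (NULL, 385, FL)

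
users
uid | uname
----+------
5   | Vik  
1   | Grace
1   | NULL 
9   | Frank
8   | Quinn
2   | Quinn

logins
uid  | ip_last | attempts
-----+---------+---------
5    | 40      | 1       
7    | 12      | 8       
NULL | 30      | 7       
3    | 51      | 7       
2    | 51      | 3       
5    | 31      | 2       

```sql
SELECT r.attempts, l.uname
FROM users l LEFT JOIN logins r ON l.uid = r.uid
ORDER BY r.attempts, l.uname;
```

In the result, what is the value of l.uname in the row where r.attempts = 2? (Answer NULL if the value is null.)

Vik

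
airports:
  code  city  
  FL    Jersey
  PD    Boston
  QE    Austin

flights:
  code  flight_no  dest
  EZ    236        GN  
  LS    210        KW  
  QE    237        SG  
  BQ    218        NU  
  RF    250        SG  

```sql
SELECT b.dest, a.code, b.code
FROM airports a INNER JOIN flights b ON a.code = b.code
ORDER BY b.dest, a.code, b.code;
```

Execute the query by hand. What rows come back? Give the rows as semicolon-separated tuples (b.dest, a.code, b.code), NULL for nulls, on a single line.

(SG, QE, QE)

INNER JOIN keeps only pairs where the ON condition holds.
Matching on a.code = b.code.
- a (code=FL) has no partner → excluded.
- a (code=PD) has no partner → excluded.
- a (code=QE) pairs with 1 row(s) of b.
After projecting and ordering:
b.dest | a.code | b.code
SG | QE | QE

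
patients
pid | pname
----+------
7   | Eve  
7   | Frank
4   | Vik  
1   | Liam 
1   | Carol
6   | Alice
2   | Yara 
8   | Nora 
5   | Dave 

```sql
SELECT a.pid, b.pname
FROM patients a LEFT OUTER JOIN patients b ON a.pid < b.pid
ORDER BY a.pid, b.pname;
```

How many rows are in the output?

35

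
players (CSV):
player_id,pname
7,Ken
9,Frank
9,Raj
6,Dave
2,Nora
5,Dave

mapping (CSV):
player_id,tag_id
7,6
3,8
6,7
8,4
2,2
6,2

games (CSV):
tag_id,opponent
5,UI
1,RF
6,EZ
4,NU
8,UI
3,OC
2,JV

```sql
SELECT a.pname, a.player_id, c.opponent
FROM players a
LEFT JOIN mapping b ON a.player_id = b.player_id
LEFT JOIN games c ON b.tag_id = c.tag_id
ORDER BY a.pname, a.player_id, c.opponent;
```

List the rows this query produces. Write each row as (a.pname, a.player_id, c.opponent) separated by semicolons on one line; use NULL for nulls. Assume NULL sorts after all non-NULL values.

Step 1 — a LEFT JOIN b on player_id → 7 row(s).
Then LEFT JOIN `games c` on tag_id: each of those 7 rows is kept; rows whose b.tag_id has no match in c get NULL for c's columns.

(Dave, 5, NULL); (Dave, 6, JV); (Dave, 6, NULL); (Frank, 9, NULL); (Ken, 7, EZ); (Nora, 2, JV); (Raj, 9, NULL)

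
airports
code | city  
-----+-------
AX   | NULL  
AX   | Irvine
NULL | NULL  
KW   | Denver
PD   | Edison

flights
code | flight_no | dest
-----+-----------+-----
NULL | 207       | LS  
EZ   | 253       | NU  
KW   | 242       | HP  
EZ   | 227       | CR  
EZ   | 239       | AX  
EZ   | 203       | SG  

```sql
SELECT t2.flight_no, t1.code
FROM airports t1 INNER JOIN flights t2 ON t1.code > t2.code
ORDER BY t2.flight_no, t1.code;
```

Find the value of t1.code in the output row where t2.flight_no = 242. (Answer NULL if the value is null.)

PD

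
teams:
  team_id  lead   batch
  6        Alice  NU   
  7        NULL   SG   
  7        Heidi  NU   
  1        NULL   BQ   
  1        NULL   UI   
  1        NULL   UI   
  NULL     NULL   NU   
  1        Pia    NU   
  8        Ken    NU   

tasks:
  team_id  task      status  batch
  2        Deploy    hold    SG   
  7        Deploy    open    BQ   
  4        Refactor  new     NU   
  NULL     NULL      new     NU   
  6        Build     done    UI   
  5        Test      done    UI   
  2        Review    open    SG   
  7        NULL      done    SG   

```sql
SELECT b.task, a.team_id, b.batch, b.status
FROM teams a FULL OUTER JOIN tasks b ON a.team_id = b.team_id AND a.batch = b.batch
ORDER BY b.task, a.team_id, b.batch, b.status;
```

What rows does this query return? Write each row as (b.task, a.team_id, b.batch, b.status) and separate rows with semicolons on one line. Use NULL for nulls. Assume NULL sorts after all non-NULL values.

FULL OUTER JOIN keeps every row from both sides; unmatched rows get NULL for the other side's columns.
Matching on a.team_id = b.team_id AND a.batch = b.batch. A NULL in a compared column never satisfies the condition.
- a row (team_id=6, batch=NU): no match → kept, b columns NULL.
- a row (team_id=7, batch=SG): matches 1 b row(s) → 1 output row(s).
- a row (team_id=7, batch=NU): no match → kept, b columns NULL.
- a row (team_id=1, batch=BQ): no match → kept, b columns NULL.
- a row (team_id=1, batch=UI): no match → kept, b columns NULL.
- a row (team_id=1, batch=UI): no match → kept, b columns NULL.
- a row (team_id=NULL, batch=NU): no match → kept, b columns NULL.
- a row (team_id=1, batch=NU): no match → kept, b columns NULL.
- a row (team_id=8, batch=NU): no match → kept, b columns NULL.
- 7 b row(s) had no a match → kept, a columns NULL.

(Build, NULL, UI, done); (Deploy, NULL, BQ, open); (Deploy, NULL, SG, hold); (Refactor, NULL, NU, new); (Review, NULL, SG, open); (Test, NULL, UI, done); (NULL, 1, NULL, NULL); (NULL, 1, NULL, NULL); (NULL, 1, NULL, NULL); (NULL, 1, NULL, NULL); (NULL, 6, NULL, NULL); (NULL, 7, SG, done); (NULL, 7, NULL, NULL); (NULL, 8, NULL, NULL); (NULL, NULL, NU, new); (NULL, NULL, NULL, NULL)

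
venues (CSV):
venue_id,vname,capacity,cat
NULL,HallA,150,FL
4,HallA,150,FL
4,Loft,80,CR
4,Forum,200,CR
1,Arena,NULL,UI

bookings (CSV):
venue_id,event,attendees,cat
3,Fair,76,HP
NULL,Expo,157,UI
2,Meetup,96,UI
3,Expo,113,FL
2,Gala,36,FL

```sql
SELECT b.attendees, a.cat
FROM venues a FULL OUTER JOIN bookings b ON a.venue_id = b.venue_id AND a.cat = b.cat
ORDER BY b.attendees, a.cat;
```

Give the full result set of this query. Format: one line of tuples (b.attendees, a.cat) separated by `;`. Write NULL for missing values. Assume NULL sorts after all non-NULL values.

(36, NULL); (76, NULL); (96, NULL); (113, NULL); (157, NULL); (NULL, CR); (NULL, CR); (NULL, FL); (NULL, FL); (NULL, UI)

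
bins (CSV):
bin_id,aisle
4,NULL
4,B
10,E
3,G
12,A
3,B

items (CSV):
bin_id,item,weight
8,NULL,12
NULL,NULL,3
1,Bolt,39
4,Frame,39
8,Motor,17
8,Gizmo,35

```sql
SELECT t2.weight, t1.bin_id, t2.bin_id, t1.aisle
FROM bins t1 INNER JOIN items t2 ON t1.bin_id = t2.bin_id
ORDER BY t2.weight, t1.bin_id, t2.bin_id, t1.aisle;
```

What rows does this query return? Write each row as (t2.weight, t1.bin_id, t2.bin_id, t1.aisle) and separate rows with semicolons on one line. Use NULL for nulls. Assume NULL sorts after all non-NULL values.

INNER JOIN keeps only pairs where the ON condition holds.
Matching on t1.bin_id = t2.bin_id. A NULL in a compared column never satisfies the condition.
Matched pairs: 2.

(39, 4, 4, B); (39, 4, 4, NULL)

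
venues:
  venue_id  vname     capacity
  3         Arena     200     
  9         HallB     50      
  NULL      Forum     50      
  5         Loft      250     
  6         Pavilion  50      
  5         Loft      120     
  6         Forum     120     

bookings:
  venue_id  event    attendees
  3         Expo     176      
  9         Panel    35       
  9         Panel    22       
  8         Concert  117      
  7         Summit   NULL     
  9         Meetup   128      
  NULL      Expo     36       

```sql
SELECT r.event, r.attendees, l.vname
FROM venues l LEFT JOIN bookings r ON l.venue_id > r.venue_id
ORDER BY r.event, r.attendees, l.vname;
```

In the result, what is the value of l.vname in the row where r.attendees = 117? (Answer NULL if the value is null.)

HallB

LEFT JOIN keeps every row from `venues`; unmatched rows get NULL for `bookings`'s columns.
Matching on l.venue_id > r.venue_id. A NULL in a compared column never satisfies the condition.
- l[0] venue_id=3 → no match; kept with NULLs on the r side.
- l[1] venue_id=9 → 3 match(es) in r → 3 row(s).
- l[2] venue_id=NULL → no match; kept with NULLs on the r side.
- l[3] venue_id=5 → 1 match(es) in r → 1 row(s).
- l[4] venue_id=6 → 1 match(es) in r → 1 row(s).
- l[5] venue_id=5 → 1 match(es) in r → 1 row(s).
- l[6] venue_id=6 → 1 match(es) in r → 1 row(s).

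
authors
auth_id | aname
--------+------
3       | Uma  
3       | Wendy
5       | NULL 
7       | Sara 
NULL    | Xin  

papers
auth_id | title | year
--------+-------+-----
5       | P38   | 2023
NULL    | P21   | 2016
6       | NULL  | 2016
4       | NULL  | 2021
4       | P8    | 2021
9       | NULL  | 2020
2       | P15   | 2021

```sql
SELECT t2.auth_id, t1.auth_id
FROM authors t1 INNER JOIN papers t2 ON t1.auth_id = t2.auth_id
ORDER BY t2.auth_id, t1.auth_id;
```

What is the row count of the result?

INNER JOIN keeps only pairs where the ON condition holds.
Matching on t1.auth_id = t2.auth_id. A NULL in a compared column never satisfies the condition.
- t1 row (auth_id=3): no match → dropped.
- t1 row (auth_id=3): no match → dropped.
- t1 row (auth_id=5): matches 1 t2 row(s) → 1 output row(s).
- t1 row (auth_id=7): no match → dropped.
- t1 row (auth_id=NULL): no match → dropped.
Total: 1 rows.

1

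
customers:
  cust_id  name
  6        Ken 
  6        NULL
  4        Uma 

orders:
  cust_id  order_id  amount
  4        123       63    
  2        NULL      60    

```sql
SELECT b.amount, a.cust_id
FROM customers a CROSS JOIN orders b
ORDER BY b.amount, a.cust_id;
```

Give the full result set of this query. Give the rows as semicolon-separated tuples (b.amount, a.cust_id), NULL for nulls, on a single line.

CROSS JOIN pairs every row of `customers` with every row of `orders`: 3 × 2 = 6 rows.

(60, 4); (60, 6); (60, 6); (63, 4); (63, 6); (63, 6)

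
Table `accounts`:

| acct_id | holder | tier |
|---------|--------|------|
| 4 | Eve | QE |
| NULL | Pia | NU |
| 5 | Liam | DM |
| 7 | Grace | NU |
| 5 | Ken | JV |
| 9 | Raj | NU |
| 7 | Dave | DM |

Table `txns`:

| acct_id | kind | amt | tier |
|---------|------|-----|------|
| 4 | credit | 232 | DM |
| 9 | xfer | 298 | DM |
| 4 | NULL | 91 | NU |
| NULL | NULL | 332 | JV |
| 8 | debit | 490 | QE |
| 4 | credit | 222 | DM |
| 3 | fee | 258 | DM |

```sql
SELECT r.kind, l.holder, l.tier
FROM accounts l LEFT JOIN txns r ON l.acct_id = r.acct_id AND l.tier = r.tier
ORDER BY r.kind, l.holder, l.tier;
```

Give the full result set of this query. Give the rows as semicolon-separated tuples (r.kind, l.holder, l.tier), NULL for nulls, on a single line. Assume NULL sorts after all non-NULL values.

LEFT JOIN keeps every row from `accounts`; unmatched rows get NULL for `txns`'s columns.
Matching on l.acct_id = r.acct_id AND l.tier = r.tier. A NULL in a compared column never satisfies the condition.
- l row (acct_id=4, tier=QE): no match → kept, r columns NULL.
- l row (acct_id=NULL, tier=NU): no match → kept, r columns NULL.
- l row (acct_id=5, tier=DM): no match → kept, r columns NULL.
- l row (acct_id=7, tier=NU): no match → kept, r columns NULL.
- l row (acct_id=5, tier=JV): no match → kept, r columns NULL.
- l row (acct_id=9, tier=NU): no match → kept, r columns NULL.
- l row (acct_id=7, tier=DM): no match → kept, r columns NULL.
After projecting and ordering:
r.kind | l.holder | l.tier
NULL | Dave | DM
NULL | Eve | QE
NULL | Grace | NU
NULL | Ken | JV
NULL | Liam | DM
NULL | Pia | NU
NULL | Raj | NU

(NULL, Dave, DM); (NULL, Eve, QE); (NULL, Grace, NU); (NULL, Ken, JV); (NULL, Liam, DM); (NULL, Pia, NU); (NULL, Raj, NU)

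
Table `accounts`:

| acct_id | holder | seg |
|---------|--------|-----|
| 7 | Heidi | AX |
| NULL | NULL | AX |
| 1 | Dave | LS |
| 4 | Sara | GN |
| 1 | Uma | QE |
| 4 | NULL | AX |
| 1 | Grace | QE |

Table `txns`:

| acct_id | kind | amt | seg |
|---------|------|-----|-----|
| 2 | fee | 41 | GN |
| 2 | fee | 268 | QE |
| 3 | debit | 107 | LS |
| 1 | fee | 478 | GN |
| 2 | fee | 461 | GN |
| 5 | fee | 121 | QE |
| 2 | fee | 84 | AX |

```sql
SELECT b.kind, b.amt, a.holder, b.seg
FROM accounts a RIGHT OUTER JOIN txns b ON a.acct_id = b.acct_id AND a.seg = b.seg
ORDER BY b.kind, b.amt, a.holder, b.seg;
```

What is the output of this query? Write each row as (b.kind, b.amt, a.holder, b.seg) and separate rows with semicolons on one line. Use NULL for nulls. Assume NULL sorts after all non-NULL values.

RIGHT JOIN keeps every row from `txns`; unmatched rows get NULL for `accounts`'s columns.
Matching on a.acct_id = b.acct_id AND a.seg = b.seg. A NULL in a compared column never satisfies the condition.
Matched pairs: 0; unmatched b rows kept: 7.

(debit, 107, NULL, LS); (fee, 41, NULL, GN); (fee, 84, NULL, AX); (fee, 121, NULL, QE); (fee, 268, NULL, QE); (fee, 461, NULL, GN); (fee, 478, NULL, GN)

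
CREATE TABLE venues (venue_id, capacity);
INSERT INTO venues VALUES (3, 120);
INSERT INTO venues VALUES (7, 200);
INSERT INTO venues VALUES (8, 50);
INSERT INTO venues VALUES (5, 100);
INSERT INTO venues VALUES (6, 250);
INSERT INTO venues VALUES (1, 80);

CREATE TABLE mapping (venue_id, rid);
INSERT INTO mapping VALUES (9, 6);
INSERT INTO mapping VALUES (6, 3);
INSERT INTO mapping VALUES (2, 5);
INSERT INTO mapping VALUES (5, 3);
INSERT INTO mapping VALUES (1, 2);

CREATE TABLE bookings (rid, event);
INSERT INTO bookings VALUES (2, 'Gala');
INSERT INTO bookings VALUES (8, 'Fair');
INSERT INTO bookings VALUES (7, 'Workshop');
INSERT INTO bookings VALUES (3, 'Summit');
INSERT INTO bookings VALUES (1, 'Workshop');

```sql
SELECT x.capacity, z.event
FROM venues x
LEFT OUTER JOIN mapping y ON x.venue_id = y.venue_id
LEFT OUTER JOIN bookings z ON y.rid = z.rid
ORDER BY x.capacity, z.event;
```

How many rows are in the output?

Step 1 — x LEFT JOIN y on venue_id → 6 row(s).
Then LEFT JOIN `bookings z` on rid: each of those 6 rows is kept; rows whose y.rid has no match in z get NULL for z's columns.
Result: 6 row(s).

6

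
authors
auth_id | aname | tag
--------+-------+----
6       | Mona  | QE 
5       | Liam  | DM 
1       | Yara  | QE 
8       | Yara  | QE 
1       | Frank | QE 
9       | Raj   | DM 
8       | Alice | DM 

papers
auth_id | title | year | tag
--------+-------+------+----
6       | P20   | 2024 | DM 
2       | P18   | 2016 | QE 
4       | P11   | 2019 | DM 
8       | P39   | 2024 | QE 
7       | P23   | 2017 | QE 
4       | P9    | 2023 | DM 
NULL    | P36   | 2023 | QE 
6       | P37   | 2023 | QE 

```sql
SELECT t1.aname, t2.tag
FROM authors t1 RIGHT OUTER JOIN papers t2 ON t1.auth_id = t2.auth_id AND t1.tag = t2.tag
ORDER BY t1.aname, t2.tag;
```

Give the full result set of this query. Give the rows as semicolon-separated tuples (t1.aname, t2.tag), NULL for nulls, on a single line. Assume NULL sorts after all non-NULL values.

RIGHT JOIN keeps every row from `papers`; unmatched rows get NULL for `authors`'s columns.
Matching on t1.auth_id = t2.auth_id AND t1.tag = t2.tag. A NULL in a compared column never satisfies the condition.
- t1 row (auth_id=6, tag=QE): matches 1 t2 row(s) → 1 output row(s).
- t1 row (auth_id=5, tag=DM): no match.
- t1 row (auth_id=1, tag=QE): no match.
- t1 row (auth_id=8, tag=QE): matches 1 t2 row(s) → 1 output row(s).
- t1 row (auth_id=1, tag=QE): no match.
- t1 row (auth_id=9, tag=DM): no match.
- t1 row (auth_id=8, tag=DM): no match.
- plus 6 unmatched t2 row(s), each kept with NULL t1 columns.
After projecting and ordering:
t1.aname | t2.tag
Mona | QE
Yara | QE
NULL | DM
NULL | DM
NULL | DM
NULL | QE
NULL | QE
NULL | QE

(Mona, QE); (Yara, QE); (NULL, DM); (NULL, DM); (NULL, DM); (NULL, QE); (NULL, QE); (NULL, QE)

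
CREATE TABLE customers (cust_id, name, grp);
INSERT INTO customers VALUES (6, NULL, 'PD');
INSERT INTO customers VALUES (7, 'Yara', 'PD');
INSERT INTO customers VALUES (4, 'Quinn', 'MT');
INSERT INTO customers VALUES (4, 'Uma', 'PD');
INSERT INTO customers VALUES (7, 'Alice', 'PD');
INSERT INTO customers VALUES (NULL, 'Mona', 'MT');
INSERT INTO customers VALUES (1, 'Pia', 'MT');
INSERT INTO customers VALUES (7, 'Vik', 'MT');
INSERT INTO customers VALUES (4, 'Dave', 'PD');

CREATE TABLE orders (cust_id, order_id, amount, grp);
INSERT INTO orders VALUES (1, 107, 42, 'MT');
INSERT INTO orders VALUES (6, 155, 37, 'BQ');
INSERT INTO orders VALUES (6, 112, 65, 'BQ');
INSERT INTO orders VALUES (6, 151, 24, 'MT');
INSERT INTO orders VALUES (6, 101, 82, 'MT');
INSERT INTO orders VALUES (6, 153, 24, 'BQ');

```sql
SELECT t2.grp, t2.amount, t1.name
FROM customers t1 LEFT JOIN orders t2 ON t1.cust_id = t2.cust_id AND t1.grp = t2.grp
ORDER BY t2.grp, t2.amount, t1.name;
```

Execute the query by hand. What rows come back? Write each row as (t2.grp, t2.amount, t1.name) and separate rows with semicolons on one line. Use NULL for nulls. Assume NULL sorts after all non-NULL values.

(MT, 42, Pia); (NULL, NULL, Alice); (NULL, NULL, Dave); (NULL, NULL, Mona); (NULL, NULL, Quinn); (NULL, NULL, Uma); (NULL, NULL, Vik); (NULL, NULL, Yara); (NULL, NULL, NULL)

LEFT JOIN keeps every row from `customers`; unmatched rows get NULL for `orders`'s columns.
Matching on t1.cust_id = t2.cust_id AND t1.grp = t2.grp. A NULL in a compared column never satisfies the condition.
- t1 (cust_id=6, grp=PD) has no partner → padded with NULL.
- t1 (cust_id=7, grp=PD) has no partner → padded with NULL.
- t1 (cust_id=4, grp=MT) has no partner → padded with NULL.
- t1 (cust_id=4, grp=PD) has no partner → padded with NULL.
- t1 (cust_id=7, grp=PD) has no partner → padded with NULL.
- t1 (cust_id=NULL, grp=MT) has no partner → padded with NULL.
- t1 (cust_id=1, grp=MT) pairs with 1 row(s) of t2.
- t1 (cust_id=7, grp=MT) has no partner → padded with NULL.
- t1 (cust_id=4, grp=PD) has no partner → padded with NULL.
After projecting and ordering:
t2.grp | t2.amount | t1.name
MT | 42 | Pia
NULL | NULL | Alice
NULL | NULL | Dave
NULL | NULL | Mona
NULL | NULL | Quinn
NULL | NULL | Uma
NULL | NULL | Vik
NULL | NULL | Yara
NULL | NULL | NULL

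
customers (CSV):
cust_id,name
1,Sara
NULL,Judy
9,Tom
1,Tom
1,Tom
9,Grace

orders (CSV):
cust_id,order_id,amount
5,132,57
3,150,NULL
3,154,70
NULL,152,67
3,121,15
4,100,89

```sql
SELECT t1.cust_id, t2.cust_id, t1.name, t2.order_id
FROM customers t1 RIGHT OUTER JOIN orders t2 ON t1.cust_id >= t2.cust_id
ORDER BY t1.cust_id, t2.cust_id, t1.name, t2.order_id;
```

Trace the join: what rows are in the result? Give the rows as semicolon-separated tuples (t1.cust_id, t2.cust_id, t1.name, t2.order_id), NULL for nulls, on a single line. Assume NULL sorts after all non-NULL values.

RIGHT JOIN keeps every row from `orders`; unmatched rows get NULL for `customers`'s columns.
Matching on t1.cust_id >= t2.cust_id. A NULL in a compared column never satisfies the condition.
Matched pairs: 10; unmatched t2 rows kept: 1.

(9, 3, Grace, 121); (9, 3, Grace, 150); (9, 3, Grace, 154); (9, 3, Tom, 121); (9, 3, Tom, 150); (9, 3, Tom, 154); (9, 4, Grace, 100); (9, 4, Tom, 100); (9, 5, Grace, 132); (9, 5, Tom, 132); (NULL, NULL, NULL, 152)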